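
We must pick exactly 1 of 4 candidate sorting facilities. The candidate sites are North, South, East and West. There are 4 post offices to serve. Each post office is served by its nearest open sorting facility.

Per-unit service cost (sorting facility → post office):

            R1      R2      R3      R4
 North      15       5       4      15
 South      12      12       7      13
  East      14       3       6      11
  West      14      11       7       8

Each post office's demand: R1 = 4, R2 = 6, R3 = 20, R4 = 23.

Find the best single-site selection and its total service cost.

With exactly 1 open, each post office uses its cheapest among the chosen.
{West}: R1→West 14·4=56, R2→West 11·6=66, R3→West 7·20=140, R4→West 8·23=184. Service cost 446.
{East}: service cost 447
{North}: service cost 515
Among all 4 size-1 choices, {West} is lowest.

Choose West only; total service cost 446.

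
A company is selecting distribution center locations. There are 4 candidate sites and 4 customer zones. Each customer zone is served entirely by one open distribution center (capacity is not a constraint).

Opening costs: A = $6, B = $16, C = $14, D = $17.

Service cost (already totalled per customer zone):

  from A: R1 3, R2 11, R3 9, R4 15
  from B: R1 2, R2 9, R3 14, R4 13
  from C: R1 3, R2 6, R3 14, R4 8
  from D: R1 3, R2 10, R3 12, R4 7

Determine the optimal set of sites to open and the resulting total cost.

Open A only; minimum total cost 44.

For any fixed open set, each customer zone goes to its cheapest open site; total = fixed + service.
{A}: R1→A 3, R2→A 11, R3→A 9, R4→A 15. Service 38; fixed 6; total 44.
{C}: R1→C 3, R2→C 6, R3→C 14, R4→C 8. Service 31; fixed 14; total 45.
{A, C}: R1→A 3, R2→C 6, R3→A 9, R4→C 8. Service 26; fixed 20; total 46.
{A, B, C, D}: service 24 + fixed 53 = 77
No other subset beats 44.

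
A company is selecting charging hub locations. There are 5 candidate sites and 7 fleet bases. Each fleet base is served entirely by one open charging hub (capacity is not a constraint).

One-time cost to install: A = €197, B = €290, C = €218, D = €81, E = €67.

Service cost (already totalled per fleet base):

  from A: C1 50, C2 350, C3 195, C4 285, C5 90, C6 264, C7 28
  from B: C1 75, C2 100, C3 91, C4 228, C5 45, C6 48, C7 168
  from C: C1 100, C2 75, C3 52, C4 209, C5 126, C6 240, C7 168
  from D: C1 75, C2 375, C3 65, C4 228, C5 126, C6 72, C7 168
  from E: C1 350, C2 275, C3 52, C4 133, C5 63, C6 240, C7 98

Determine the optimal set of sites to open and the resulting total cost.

For any fixed open set, each fleet base goes to its cheapest open site; total = fixed + service.
{B, E}: C1→B 75, C2→B 100, C3→E 52, C4→E 133, C5→B 45, C6→B 48, C7→E 98. Service 551; fixed 357; total 908.
{D, E}: C1→D 75, C2→E 275, C3→E 52, C4→E 133, C5→E 63, C6→D 72, C7→E 98. Service 768; fixed 148; total 916.
{C, D, E}: service 568 + fixed 366 = 934
{A, B, C, D, E}: service 431 + fixed 853 = 1284
No other subset beats 908.

Open B and E; minimum total cost 908.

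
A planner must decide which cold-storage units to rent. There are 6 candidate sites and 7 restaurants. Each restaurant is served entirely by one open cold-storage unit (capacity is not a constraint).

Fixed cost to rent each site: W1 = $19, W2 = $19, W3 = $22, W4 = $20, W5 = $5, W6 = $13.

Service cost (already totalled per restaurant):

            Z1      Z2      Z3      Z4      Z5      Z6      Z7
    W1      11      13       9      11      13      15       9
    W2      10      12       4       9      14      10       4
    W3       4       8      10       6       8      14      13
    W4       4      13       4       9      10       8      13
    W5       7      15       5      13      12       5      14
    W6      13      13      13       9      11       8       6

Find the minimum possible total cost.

For any fixed open set, each restaurant goes to its cheapest open site; total = fixed + service.
{W5, W6}: Z1→W5 7, Z2→W6 13, Z3→W5 5, Z4→W6 9, Z5→W6 11, Z6→W5 5, Z7→W6 6. Service 56; fixed 18; total 74.
{W3, W5}: Z1→W3 4, Z2→W3 8, Z3→W5 5, Z4→W3 6, Z5→W3 8, Z6→W5 5, Z7→W3 13. Service 49; fixed 27; total 76.
{W5}: service 71 + fixed 5 = 76
{W1, W2, W3, W4, W5, W6}: Z1→W3 4, Z2→W3 8, Z3→W2 4, Z4→W3 6, Z5→W3 8, Z6→W5 5, Z7→W2 4. Service 39; fixed 98; total 137.
No other subset beats 74.

Minimum total cost: 74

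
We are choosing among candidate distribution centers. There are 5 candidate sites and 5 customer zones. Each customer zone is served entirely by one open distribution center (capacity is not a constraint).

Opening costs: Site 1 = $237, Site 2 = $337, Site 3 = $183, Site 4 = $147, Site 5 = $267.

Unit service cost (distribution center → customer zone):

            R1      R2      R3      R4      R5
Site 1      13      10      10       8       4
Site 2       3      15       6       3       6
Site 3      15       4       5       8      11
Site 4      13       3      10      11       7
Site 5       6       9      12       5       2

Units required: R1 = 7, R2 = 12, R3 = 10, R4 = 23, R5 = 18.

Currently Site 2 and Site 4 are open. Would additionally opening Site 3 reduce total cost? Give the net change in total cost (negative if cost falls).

Current service cost with {Site 2, Site 4}: 294.
Adding Site 3: each customer zone re-picks its cheapest; new service cost 284, saving 10.
Extra fixed cost: 183. Net change = 183 − 10 = 173.
(Totals: 778 → 951.)

No — net change +173 (cost rises by 173).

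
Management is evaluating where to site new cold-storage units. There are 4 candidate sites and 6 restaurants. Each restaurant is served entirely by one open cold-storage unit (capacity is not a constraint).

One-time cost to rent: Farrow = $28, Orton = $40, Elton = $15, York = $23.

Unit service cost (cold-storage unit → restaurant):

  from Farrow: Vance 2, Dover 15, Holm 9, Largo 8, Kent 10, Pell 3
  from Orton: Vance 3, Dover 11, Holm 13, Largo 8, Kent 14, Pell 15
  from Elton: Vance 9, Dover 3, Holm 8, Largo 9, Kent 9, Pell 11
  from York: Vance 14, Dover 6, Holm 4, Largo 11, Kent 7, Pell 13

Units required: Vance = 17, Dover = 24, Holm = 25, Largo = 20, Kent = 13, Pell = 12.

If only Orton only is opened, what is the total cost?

Total cost: 1202

Each restaurant is assigned to its cheapest site among the open ones.
{Orton}: Vance→Orton 3·17=51, Dover→Orton 11·24=264, Holm→Orton 13·25=325, Largo→Orton 8·20=160, Kent→Orton 14·13=182, Pell→Orton 15·12=180. Service 1162; fixed 40; total 1202.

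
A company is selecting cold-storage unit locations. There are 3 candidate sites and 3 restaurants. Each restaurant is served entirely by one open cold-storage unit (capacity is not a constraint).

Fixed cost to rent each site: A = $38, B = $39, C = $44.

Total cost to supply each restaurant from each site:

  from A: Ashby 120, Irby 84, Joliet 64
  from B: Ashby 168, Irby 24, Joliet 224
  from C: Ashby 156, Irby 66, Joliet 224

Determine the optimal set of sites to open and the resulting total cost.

For any fixed open set, each restaurant goes to its cheapest open site; total = fixed + service.
{A, B}: Ashby→A 120, Irby→B 24, Joliet→A 64. Service 208; fixed 77; total 285.
{A}: service 268 + fixed 38 = 306
{A, B, C}: service 208 + fixed 121 = 329
(All 7 nonempty subsets were checked; A and B is lowest.)

Open A and B; minimum total cost 285.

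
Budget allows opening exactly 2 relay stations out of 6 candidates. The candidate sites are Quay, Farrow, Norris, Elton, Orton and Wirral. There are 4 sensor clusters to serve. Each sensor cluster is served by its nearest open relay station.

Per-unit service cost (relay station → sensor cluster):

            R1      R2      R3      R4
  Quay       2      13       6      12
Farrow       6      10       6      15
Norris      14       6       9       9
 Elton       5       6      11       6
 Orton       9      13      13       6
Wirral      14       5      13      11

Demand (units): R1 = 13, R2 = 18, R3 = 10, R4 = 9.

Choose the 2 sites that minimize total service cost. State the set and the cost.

With exactly 2 open, each sensor cluster uses its cheapest among the chosen.
{Quay, Elton}: R1→Quay 2·13=26, R2→Elton 6·18=108, R3→Quay 6·10=60, R4→Elton 6·9=54. Service cost 248.
{Quay, Norris}: service cost 275
{Quay, Wirral}: service cost 275
Among all 15 size-2 choices, {Quay, Elton} is lowest.

Choose Quay and Elton; total service cost 248.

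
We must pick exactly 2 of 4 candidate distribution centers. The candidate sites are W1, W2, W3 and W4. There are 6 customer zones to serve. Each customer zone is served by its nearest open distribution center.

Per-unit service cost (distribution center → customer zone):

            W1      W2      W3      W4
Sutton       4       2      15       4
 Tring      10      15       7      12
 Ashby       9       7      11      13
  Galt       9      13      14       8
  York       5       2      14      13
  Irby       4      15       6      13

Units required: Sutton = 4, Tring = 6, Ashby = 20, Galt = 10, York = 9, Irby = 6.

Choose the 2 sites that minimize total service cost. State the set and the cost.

Choose W1 and W2; total service cost 340.

With exactly 2 open, each customer zone uses its cheapest among the chosen.
{W1, W2}: Sutton→W2 2·4=8, Tring→W1 10·6=60, Ashby→W2 7·20=140, Galt→W1 9·10=90, York→W2 2·9=18, Irby→W1 4·6=24. Service cost 340.
{W2, W3}: service cost 374
{W2, W4}: service cost 396
Among all 6 size-2 choices, {W1, W2} is lowest.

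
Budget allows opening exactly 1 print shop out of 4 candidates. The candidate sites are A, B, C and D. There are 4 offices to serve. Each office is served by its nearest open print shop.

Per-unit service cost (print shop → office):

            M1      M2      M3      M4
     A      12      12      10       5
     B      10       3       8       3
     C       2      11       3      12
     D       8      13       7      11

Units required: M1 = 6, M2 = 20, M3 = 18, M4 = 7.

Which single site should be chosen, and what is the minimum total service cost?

Choose B only; total service cost 285.

With exactly 1 open, each office uses its cheapest among the chosen.
{B}: M1→B 10·6=60, M2→B 3·20=60, M3→B 8·18=144, M4→B 3·7=21. Service cost 285.
{C}: service cost 370
{D}: service cost 511
Among all 4 size-1 choices, {B} is lowest.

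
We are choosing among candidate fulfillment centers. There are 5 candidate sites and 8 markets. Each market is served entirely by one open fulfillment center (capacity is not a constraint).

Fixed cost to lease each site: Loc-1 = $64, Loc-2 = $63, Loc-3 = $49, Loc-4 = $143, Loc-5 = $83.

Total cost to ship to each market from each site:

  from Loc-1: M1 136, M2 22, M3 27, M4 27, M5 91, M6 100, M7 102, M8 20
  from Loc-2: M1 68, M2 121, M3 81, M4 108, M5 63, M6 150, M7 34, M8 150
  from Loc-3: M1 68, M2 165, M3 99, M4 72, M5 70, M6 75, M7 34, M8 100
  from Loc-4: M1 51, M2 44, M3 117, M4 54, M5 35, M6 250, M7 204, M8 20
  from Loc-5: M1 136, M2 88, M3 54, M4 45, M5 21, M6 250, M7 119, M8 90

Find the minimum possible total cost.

Minimum total cost: 456

For any fixed open set, each market goes to its cheapest open site; total = fixed + service.
{Loc-1, Loc-3}: M1→Loc-3 68, M2→Loc-1 22, M3→Loc-1 27, M4→Loc-1 27, M5→Loc-3 70, M6→Loc-3 75, M7→Loc-3 34, M8→Loc-1 20. Service 343; fixed 113; total 456.
{Loc-1, Loc-2}: service 361 + fixed 127 = 488
{Loc-1, Loc-3, Loc-5}: service 294 + fixed 196 = 490
{Loc-1, Loc-2, Loc-3, Loc-4, Loc-5}: M1→Loc-4 51, M2→Loc-1 22, M3→Loc-1 27, M4→Loc-1 27, M5→Loc-5 21, M6→Loc-3 75, M7→Loc-2 34, M8→Loc-1 20. Service 277; fixed 402; total 679.
No other subset beats 456.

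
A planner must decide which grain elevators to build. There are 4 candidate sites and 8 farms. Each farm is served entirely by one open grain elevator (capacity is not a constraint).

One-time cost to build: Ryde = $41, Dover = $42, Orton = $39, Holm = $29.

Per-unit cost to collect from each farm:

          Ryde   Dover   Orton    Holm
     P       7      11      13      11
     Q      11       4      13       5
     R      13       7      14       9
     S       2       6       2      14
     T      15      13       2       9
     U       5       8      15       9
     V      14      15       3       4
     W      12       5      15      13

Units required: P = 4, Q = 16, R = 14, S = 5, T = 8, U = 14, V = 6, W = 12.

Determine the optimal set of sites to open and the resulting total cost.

Open Ryde, Dover and Orton; minimum total cost 486.

For any fixed open set, each farm goes to its cheapest open site; total = fixed + service.
{Ryde, Dover, Orton}: P→Ryde 7·4=28, Q→Dover 4·16=64, R→Dover 7·14=98, S→Ryde 2·5=10, T→Orton 2·8=16, U→Ryde 5·14=70, V→Orton 3·6=18, W→Dover 5·12=60. Service 364; fixed 122; total 486.
{Dover, Orton}: P→Dover 11·4=44, Q→Dover 4·16=64, R→Dover 7·14=98, S→Orton 2·5=10, T→Orton 2·8=16, U→Dover 8·14=112, V→Orton 3·6=18, W→Dover 5·12=60. Service 422; fixed 81; total 503.
{Ryde, Dover, Orton, Holm}: service 364 + fixed 151 = 515
{Holm}: service 698 + fixed 29 = 727
No other subset beats 486.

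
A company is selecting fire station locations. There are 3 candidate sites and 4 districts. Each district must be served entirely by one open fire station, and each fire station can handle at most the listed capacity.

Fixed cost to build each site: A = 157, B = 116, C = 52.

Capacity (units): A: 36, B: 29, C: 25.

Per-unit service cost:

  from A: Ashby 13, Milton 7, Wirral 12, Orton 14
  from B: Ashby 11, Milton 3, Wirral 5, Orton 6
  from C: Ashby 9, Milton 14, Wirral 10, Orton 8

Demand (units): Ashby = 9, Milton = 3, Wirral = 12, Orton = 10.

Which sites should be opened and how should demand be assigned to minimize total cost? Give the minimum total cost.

Open {B, C}: Ashby→C 9·9=81, Milton→B 3·3=9, Wirral→B 5·12=60, Orton→B 6·10=60.
Loads: B carries 25/29, C carries 9/25. Service 210; fixed 168; total 378.
Next best feasible plan costs 398.

Minimum total cost: 378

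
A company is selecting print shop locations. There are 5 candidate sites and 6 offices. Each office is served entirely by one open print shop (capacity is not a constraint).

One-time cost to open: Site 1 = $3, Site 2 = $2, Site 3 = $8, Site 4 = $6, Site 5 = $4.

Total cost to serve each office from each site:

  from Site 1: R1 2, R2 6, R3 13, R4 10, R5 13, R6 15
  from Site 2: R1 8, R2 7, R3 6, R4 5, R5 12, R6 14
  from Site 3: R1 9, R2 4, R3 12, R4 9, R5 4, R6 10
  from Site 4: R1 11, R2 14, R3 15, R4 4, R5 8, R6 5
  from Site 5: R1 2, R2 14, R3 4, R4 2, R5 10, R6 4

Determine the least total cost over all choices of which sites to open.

For any fixed open set, each office goes to its cheapest open site; total = fixed + service.
{Site 3, Site 5}: R1→Site 5 2, R2→Site 3 4, R3→Site 5 4, R4→Site 5 2, R5→Site 3 4, R6→Site 5 4. Service 20; fixed 12; total 32.
{Site 2, Site 3, Site 5}: service 20 + fixed 14 = 34
{Site 1, Site 3, Site 5}: R1→Site 1 2, R2→Site 3 4, R3→Site 5 4, R4→Site 5 2, R5→Site 3 4, R6→Site 5 4. Service 20; fixed 15; total 35.
{Site 1, Site 2, Site 3, Site 4, Site 5}: service 20 + fixed 23 = 43
No other subset beats 32.

Minimum total cost: 32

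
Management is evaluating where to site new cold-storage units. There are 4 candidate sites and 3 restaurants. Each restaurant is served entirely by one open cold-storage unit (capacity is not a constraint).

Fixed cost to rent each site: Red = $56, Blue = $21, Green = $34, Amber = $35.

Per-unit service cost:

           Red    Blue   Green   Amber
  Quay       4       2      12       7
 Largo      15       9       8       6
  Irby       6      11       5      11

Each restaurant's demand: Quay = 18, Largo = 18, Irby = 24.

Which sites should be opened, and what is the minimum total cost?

For any fixed open set, each restaurant goes to its cheapest open site; total = fixed + service.
{Blue, Green, Amber}: Quay→Blue 2·18=36, Largo→Amber 6·18=108, Irby→Green 5·24=120. Service 264; fixed 90; total 354.
{Blue, Green}: Quay→Blue 2·18=36, Largo→Green 8·18=144, Irby→Green 5·24=120. Service 300; fixed 55; total 355.
{Red, Blue, Amber}: service 288 + fixed 112 = 400
{Red, Blue, Green, Amber}: Quay→Blue 2·18=36, Largo→Amber 6·18=108, Irby→Green 5·24=120. Service 264; fixed 146; total 410.
(All 15 nonempty subsets were checked; Blue, Green and Amber is lowest.)

Open Blue, Green and Amber; minimum total cost 354.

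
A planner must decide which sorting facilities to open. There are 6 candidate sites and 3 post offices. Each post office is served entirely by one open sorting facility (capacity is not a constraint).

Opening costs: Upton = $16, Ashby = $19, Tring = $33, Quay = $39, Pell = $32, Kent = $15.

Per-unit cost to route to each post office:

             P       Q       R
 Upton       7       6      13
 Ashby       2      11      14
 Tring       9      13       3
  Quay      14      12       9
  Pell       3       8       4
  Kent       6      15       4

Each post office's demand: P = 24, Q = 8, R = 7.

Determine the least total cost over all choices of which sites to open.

Minimum total cost: 174

For any fixed open set, each post office goes to its cheapest open site; total = fixed + service.
{Upton, Ashby, Kent}: P→Ashby 2·24=48, Q→Upton 6·8=48, R→Kent 4·7=28. Service 124; fixed 50; total 174.
{Upton, Ashby, Tring}: P→Ashby 2·24=48, Q→Upton 6·8=48, R→Tring 3·7=21. Service 117; fixed 68; total 185.
{Upton, Ashby, Pell}: P→Ashby 2·24=48, Q→Upton 6·8=48, R→Pell 4·7=28. Service 124; fixed 67; total 191.
{Upton, Ashby, Tring, Quay, Pell, Kent}: P→Ashby 2·24=48, Q→Upton 6·8=48, R→Tring 3·7=21. Service 117; fixed 154; total 271.
No other subset beats 174.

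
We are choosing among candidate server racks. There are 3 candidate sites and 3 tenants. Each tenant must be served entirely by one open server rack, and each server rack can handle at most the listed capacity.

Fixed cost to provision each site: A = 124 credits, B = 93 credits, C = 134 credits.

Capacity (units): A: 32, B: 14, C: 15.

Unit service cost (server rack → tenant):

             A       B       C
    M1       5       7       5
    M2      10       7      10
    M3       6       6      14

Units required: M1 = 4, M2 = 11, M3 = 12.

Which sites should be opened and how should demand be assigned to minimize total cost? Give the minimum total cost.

Minimum total cost: 326

Open {A}: M1→A 5·4=20, M2→A 10·11=110, M3→A 6·12=72.
Loads: A carries 27/32. Service 202; fixed 124; total 326.
Next best feasible plan costs 386.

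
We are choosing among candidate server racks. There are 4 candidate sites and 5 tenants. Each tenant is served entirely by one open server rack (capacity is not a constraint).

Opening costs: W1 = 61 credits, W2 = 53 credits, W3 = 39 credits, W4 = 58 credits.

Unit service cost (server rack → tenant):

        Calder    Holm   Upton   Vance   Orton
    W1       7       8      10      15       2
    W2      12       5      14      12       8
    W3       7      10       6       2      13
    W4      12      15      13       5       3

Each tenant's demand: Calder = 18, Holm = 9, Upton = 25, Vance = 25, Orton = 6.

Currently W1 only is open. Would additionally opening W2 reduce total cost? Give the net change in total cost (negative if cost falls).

Yes — net change −49 (cost falls by 49).

Current service cost with {W1}: 835.
Adding W2: each tenant re-picks its cheapest; new service cost 733, saving 102.
Extra fixed cost: 53. Net change = 53 − 102 = -49.
(Totals: 896 → 847.)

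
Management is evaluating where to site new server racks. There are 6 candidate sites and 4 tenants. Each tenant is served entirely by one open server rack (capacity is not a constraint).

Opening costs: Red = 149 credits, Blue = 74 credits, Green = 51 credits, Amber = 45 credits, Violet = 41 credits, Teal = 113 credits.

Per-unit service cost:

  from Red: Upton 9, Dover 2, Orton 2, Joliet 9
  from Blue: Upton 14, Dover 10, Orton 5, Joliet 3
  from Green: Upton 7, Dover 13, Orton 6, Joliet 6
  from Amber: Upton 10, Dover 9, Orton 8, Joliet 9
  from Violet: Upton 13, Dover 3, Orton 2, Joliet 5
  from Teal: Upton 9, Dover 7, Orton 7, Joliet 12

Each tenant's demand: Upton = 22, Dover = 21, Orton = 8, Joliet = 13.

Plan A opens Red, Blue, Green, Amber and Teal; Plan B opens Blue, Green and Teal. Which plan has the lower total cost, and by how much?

Plan B is cheaper by 65.

Plan A: {Red, Blue, Green, Amber, Teal}: Upton→Green 7·22=154, Dover→Red 2·21=42, Orton→Red 2·8=16, Joliet→Blue 3·13=39. Service 251; fixed 432; total 683.
Plan B: {Blue, Green, Teal}: Upton→Green 7·22=154, Dover→Teal 7·21=147, Orton→Blue 5·8=40, Joliet→Blue 3·13=39. Service 380; fixed 238; total 618.
Difference: |683 − 618| = 65.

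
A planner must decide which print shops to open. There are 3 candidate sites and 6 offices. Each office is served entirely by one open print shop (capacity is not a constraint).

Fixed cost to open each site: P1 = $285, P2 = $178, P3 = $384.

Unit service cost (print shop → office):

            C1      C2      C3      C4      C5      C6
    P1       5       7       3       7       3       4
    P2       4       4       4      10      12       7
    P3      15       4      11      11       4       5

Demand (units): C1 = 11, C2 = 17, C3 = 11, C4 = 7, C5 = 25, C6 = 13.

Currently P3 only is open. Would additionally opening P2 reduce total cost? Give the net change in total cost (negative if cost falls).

Yes — net change −27 (cost falls by 27).

Current service cost with {P3}: 596.
Adding P2: each office re-picks its cheapest; new service cost 391, saving 205.
Extra fixed cost: 178. Net change = 178 − 205 = -27.
(Totals: 980 → 953.)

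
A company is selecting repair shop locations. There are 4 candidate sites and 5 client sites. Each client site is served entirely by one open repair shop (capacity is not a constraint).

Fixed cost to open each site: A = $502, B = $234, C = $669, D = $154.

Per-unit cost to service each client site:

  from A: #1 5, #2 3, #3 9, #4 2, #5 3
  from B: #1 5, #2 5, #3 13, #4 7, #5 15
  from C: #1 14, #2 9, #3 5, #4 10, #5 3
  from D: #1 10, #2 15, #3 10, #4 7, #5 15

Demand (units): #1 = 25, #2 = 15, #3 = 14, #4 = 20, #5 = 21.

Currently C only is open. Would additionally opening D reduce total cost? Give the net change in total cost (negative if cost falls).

Yes — net change −6 (cost falls by 6).

Current service cost with {C}: 818.
Adding D: each client site re-picks its cheapest; new service cost 658, saving 160.
Extra fixed cost: 154. Net change = 154 − 160 = -6.
(Totals: 1487 → 1481.)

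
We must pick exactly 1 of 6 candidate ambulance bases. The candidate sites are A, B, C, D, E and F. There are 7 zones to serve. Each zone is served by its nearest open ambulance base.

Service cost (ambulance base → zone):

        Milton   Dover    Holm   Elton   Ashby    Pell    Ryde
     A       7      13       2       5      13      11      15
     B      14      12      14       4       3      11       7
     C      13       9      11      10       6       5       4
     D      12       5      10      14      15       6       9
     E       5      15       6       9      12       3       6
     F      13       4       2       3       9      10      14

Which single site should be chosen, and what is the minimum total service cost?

Choose F only; total service cost 55.

With exactly 1 open, each zone uses its cheapest among the chosen.
{F}: Milton→F 13, Dover→F 4, Holm→F 2, Elton→F 3, Ashby→F 9, Pell→F 10, Ryde→F 14. Service cost 55.
{E}: service cost 56
{C}: service cost 58
Among all 6 size-1 choices, {F} is lowest.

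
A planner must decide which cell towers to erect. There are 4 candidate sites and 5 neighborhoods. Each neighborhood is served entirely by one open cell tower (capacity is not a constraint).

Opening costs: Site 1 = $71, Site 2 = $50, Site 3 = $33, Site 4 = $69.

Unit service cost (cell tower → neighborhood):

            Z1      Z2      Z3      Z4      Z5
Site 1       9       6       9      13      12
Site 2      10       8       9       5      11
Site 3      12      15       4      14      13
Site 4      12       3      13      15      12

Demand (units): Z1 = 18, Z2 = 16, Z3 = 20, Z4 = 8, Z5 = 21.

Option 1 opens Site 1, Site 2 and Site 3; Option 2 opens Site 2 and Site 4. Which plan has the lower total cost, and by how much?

Option 1 is cheaper by 35.

Option 1: {Site 1, Site 2, Site 3}: Z1→Site 1 9·18=162, Z2→Site 1 6·16=96, Z3→Site 3 4·20=80, Z4→Site 2 5·8=40, Z5→Site 2 11·21=231. Service 609; fixed 154; total 763.
Option 2: {Site 2, Site 4}: Z1→Site 2 10·18=180, Z2→Site 4 3·16=48, Z3→Site 2 9·20=180, Z4→Site 2 5·8=40, Z5→Site 2 11·21=231. Service 679; fixed 119; total 798.
Difference: |763 − 798| = 35.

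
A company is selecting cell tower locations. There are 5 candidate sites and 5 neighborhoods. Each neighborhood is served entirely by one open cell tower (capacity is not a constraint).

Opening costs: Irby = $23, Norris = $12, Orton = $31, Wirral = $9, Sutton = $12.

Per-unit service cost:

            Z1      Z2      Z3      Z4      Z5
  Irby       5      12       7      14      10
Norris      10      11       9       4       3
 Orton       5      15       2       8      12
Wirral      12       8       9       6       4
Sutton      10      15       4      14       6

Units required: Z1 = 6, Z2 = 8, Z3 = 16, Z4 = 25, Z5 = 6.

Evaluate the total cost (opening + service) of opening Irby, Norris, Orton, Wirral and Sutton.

Each neighborhood is assigned to its cheapest site among the open ones.
{Irby, Norris, Orton, Wirral, Sutton}: Z1→Irby 5·6=30, Z2→Wirral 8·8=64, Z3→Orton 2·16=32, Z4→Norris 4·25=100, Z5→Norris 3·6=18. Service 244; fixed 87; total 331.

Total cost: 331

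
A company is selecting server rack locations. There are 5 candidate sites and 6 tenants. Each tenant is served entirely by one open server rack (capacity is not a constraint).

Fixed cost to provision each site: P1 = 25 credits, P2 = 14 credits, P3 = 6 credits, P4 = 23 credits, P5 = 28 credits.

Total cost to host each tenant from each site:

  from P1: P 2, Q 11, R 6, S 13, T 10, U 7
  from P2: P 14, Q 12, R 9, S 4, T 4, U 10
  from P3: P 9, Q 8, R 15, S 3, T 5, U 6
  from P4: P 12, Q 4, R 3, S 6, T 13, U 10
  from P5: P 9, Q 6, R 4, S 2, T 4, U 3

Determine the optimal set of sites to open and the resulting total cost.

For any fixed open set, each tenant goes to its cheapest open site; total = fixed + service.
{P3}: P→P3 9, Q→P3 8, R→P3 15, S→P3 3, T→P3 5, U→P3 6. Service 46; fixed 6; total 52.
{P5}: service 28 + fixed 28 = 56
{P2, P3}: service 39 + fixed 20 = 59
{P1, P2, P3, P4, P5}: service 18 + fixed 96 = 114
No other subset beats 52.

Open P3 only; minimum total cost 52.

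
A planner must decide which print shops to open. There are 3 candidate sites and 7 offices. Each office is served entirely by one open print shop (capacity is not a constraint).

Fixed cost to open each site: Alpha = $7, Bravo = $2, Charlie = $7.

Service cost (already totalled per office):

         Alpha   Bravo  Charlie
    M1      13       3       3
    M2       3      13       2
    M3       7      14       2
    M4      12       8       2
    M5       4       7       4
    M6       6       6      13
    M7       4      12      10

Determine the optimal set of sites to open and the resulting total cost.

For any fixed open set, each office goes to its cheapest open site; total = fixed + service.
{Alpha, Charlie}: M1→Charlie 3, M2→Charlie 2, M3→Charlie 2, M4→Charlie 2, M5→Alpha 4, M6→Alpha 6, M7→Alpha 4. Service 23; fixed 14; total 37.
{Bravo, Charlie}: service 29 + fixed 9 = 38
{Alpha, Bravo, Charlie}: M1→Bravo 3, M2→Charlie 2, M3→Charlie 2, M4→Charlie 2, M5→Alpha 4, M6→Alpha 6, M7→Alpha 4. Service 23; fixed 16; total 39.
{Bravo}: service 63 + fixed 2 = 65
No other subset beats 37.

Open Alpha and Charlie; minimum total cost 37.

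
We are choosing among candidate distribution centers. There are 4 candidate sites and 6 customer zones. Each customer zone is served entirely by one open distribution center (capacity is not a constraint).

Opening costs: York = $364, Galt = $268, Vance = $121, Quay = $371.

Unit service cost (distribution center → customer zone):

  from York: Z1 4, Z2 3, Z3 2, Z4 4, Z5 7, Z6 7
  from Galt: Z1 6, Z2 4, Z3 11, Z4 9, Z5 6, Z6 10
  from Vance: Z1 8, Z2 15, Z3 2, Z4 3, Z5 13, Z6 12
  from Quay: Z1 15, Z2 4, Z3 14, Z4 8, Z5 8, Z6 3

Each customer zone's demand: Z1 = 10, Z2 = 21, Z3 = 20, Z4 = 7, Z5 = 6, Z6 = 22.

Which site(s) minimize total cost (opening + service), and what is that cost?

For any fixed open set, each customer zone goes to its cheapest open site; total = fixed + service.
{York}: Z1→York 4·10=40, Z2→York 3·21=63, Z3→York 2·20=40, Z4→York 4·7=28, Z5→York 7·6=42, Z6→York 7·22=154. Service 367; fixed 364; total 731.
{Vance, Quay}: Z1→Vance 8·10=80, Z2→Quay 4·21=84, Z3→Vance 2·20=40, Z4→Vance 3·7=21, Z5→Quay 8·6=48, Z6→Quay 3·22=66. Service 339; fixed 492; total 831.
{York, Vance}: Z1→York 4·10=40, Z2→York 3·21=63, Z3→York 2·20=40, Z4→Vance 3·7=21, Z5→York 7·6=42, Z6→York 7·22=154. Service 360; fixed 485; total 845.
{York, Galt, Vance, Quay}: Z1→York 4·10=40, Z2→York 3·21=63, Z3→York 2·20=40, Z4→Vance 3·7=21, Z5→Galt 6·6=36, Z6→Quay 3·22=66. Service 266; fixed 1124; total 1390.
No other subset beats 731.

Open York only; minimum total cost 731.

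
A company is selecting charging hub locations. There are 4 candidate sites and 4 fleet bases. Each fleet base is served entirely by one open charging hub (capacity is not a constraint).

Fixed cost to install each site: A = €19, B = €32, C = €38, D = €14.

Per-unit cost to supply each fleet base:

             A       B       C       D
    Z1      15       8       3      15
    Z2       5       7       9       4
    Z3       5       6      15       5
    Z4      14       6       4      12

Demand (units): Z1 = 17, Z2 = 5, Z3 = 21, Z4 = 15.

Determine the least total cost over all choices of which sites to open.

Minimum total cost: 288

For any fixed open set, each fleet base goes to its cheapest open site; total = fixed + service.
{C, D}: Z1→C 3·17=51, Z2→D 4·5=20, Z3→D 5·21=105, Z4→C 4·15=60. Service 236; fixed 52; total 288.
{A, C}: Z1→C 3·17=51, Z2→A 5·5=25, Z3→A 5·21=105, Z4→C 4·15=60. Service 241; fixed 57; total 298.
{A, C, D}: Z1→C 3·17=51, Z2→D 4·5=20, Z3→A 5·21=105, Z4→C 4·15=60. Service 236; fixed 71; total 307.
{A, B, C, D}: service 236 + fixed 103 = 339
(All 15 nonempty subsets were checked; C and D is lowest.)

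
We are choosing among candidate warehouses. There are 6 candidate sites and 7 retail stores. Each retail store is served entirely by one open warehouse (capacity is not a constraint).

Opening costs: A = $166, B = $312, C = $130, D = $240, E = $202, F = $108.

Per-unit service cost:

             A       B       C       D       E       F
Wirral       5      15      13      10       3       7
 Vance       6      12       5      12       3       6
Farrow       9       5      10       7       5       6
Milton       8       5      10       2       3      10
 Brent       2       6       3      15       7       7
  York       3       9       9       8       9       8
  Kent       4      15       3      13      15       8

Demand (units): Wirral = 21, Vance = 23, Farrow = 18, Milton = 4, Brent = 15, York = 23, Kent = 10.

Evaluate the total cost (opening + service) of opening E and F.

Total cost: 913

Each retail store is assigned to its cheapest site among the open ones.
{E, F}: Wirral→E 3·21=63, Vance→E 3·23=69, Farrow→E 5·18=90, Milton→E 3·4=12, Brent→E 7·15=105, York→F 8·23=184, Kent→F 8·10=80. Service 603; fixed 310; total 913.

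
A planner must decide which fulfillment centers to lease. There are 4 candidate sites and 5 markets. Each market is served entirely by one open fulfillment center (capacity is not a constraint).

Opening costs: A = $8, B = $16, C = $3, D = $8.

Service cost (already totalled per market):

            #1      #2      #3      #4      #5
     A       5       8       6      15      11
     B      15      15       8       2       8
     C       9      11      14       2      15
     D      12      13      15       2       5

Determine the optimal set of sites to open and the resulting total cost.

For any fixed open set, each market goes to its cheapest open site; total = fixed + service.
{A, D}: #1→A 5, #2→A 8, #3→A 6, #4→D 2, #5→D 5. Service 26; fixed 16; total 42.
{A, C}: service 32 + fixed 11 = 43
{A, C, D}: service 26 + fixed 19 = 45
{A, B, C, D}: #1→A 5, #2→A 8, #3→A 6, #4→B 2, #5→D 5. Service 26; fixed 35; total 61.
No other subset beats 42.

Open A and D; minimum total cost 42.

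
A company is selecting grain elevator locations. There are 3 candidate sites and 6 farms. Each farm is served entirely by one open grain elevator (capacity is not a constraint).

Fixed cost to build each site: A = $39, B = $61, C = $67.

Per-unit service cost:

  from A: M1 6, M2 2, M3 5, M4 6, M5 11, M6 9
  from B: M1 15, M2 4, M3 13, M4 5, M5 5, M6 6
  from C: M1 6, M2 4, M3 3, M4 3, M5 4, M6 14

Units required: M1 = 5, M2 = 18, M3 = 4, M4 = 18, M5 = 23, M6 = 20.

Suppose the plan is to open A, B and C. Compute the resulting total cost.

Each farm is assigned to its cheapest site among the open ones.
{A, B, C}: M1→A 6·5=30, M2→A 2·18=36, M3→C 3·4=12, M4→C 3·18=54, M5→C 4·23=92, M6→B 6·20=120. Service 344; fixed 167; total 511.

Total cost: 511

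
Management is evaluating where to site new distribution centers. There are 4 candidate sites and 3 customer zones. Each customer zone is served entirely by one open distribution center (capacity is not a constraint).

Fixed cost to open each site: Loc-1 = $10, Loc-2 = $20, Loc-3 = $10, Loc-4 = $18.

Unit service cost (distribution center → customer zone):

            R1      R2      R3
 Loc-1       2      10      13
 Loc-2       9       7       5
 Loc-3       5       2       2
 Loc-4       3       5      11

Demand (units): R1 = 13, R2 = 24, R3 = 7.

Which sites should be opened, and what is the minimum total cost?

For any fixed open set, each customer zone goes to its cheapest open site; total = fixed + service.
{Loc-1, Loc-3}: R1→Loc-1 2·13=26, R2→Loc-3 2·24=48, R3→Loc-3 2·7=14. Service 88; fixed 20; total 108.
{Loc-1, Loc-3, Loc-4}: R1→Loc-1 2·13=26, R2→Loc-3 2·24=48, R3→Loc-3 2·7=14. Service 88; fixed 38; total 126.
{Loc-1, Loc-2, Loc-3}: service 88 + fixed 40 = 128
{Loc-1, Loc-2, Loc-3, Loc-4}: service 88 + fixed 58 = 146
No other subset beats 108.

Open Loc-1 and Loc-3; minimum total cost 108.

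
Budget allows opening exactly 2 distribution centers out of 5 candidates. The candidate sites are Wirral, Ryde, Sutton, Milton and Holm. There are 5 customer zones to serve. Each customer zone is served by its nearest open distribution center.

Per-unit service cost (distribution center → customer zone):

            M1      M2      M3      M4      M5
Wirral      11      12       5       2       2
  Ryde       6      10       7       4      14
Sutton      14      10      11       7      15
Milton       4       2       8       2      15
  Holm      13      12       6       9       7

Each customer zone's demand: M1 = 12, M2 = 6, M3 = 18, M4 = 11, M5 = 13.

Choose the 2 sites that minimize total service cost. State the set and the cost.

With exactly 2 open, each customer zone uses its cheapest among the chosen.
{Wirral, Milton}: M1→Milton 4·12=48, M2→Milton 2·6=12, M3→Wirral 5·18=90, M4→Wirral 2·11=22, M5→Wirral 2·13=26. Service cost 198.
{Wirral, Ryde}: service cost 270
{Milton, Holm}: service cost 281
Among all 10 size-2 choices, {Wirral, Milton} is lowest.

Choose Wirral and Milton; total service cost 198.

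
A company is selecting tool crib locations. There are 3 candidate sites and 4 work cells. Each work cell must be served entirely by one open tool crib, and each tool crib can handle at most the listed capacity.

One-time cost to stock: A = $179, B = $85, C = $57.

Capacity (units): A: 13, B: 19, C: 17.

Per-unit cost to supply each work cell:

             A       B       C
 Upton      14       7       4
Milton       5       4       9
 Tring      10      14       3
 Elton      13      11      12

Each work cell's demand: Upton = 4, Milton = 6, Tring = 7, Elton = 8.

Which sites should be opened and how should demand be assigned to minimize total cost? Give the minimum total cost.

Open {B, C}: Upton→C 4·4=16, Milton→B 4·6=24, Tring→C 3·7=21, Elton→B 11·8=88.
Loads: B carries 14/19, C carries 11/17. Service 149; fixed 142; total 291.
Next best feasible plan costs 303.

Minimum total cost: 291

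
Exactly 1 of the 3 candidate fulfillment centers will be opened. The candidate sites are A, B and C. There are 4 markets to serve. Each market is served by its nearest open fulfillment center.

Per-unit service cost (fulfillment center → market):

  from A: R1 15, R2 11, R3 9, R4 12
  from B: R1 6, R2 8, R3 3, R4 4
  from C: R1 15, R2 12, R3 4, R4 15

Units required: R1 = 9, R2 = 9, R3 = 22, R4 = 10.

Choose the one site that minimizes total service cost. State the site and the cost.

Choose B only; total service cost 232.

With exactly 1 open, each market uses its cheapest among the chosen.
{B}: R1→B 6·9=54, R2→B 8·9=72, R3→B 3·22=66, R4→B 4·10=40. Service cost 232.
{C}: service cost 481
{A}: service cost 552
Among all 3 size-1 choices, {B} is lowest.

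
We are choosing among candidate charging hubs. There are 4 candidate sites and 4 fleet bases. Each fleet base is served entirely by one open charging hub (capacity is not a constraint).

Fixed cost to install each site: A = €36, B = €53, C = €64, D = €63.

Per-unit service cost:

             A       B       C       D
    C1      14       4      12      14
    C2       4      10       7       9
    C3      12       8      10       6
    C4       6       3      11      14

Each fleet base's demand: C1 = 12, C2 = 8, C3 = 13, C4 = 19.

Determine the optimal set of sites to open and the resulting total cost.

Open A and B; minimum total cost 330.

For any fixed open set, each fleet base goes to its cheapest open site; total = fixed + service.
{A, B}: C1→B 4·12=48, C2→A 4·8=32, C3→B 8·13=104, C4→B 3·19=57. Service 241; fixed 89; total 330.
{B}: service 289 + fixed 53 = 342
{A, B, D}: C1→B 4·12=48, C2→A 4·8=32, C3→D 6·13=78, C4→B 3·19=57. Service 215; fixed 152; total 367.
{A, B, C, D}: C1→B 4·12=48, C2→A 4·8=32, C3→D 6·13=78, C4→B 3·19=57. Service 215; fixed 216; total 431.
No other subset beats 330.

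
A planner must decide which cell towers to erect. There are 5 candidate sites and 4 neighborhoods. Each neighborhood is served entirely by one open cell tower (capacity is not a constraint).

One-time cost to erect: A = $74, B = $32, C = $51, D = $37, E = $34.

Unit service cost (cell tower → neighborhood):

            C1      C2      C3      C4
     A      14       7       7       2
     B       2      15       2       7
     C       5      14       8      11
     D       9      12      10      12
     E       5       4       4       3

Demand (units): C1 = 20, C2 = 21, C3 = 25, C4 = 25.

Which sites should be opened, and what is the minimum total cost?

For any fixed open set, each neighborhood goes to its cheapest open site; total = fixed + service.
{B, E}: C1→B 2·20=40, C2→E 4·21=84, C3→B 2·25=50, C4→E 3·25=75. Service 249; fixed 66; total 315.
{B, D, E}: service 249 + fixed 103 = 352
{A, B, E}: service 224 + fixed 140 = 364
{A, B, C, D, E}: C1→B 2·20=40, C2→E 4·21=84, C3→B 2·25=50, C4→A 2·25=50. Service 224; fixed 228; total 452.
No other subset beats 315.

Open B and E; minimum total cost 315.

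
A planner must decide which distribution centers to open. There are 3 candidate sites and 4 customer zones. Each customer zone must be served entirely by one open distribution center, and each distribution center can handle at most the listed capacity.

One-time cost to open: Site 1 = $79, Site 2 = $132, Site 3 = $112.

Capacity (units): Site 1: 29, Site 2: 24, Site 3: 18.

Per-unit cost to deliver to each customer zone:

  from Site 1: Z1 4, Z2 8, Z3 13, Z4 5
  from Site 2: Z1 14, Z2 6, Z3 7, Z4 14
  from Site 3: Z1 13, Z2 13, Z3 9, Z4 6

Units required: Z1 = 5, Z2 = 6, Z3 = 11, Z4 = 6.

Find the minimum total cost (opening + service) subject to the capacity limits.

Minimum total cost: 320

Open {Site 1}: Z1→Site 1 4·5=20, Z2→Site 1 8·6=48, Z3→Site 1 13·11=143, Z4→Site 1 5·6=30.
Loads: Site 1 carries 28/29. Service 241; fixed 79; total 320.
Next best feasible plan costs 374.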